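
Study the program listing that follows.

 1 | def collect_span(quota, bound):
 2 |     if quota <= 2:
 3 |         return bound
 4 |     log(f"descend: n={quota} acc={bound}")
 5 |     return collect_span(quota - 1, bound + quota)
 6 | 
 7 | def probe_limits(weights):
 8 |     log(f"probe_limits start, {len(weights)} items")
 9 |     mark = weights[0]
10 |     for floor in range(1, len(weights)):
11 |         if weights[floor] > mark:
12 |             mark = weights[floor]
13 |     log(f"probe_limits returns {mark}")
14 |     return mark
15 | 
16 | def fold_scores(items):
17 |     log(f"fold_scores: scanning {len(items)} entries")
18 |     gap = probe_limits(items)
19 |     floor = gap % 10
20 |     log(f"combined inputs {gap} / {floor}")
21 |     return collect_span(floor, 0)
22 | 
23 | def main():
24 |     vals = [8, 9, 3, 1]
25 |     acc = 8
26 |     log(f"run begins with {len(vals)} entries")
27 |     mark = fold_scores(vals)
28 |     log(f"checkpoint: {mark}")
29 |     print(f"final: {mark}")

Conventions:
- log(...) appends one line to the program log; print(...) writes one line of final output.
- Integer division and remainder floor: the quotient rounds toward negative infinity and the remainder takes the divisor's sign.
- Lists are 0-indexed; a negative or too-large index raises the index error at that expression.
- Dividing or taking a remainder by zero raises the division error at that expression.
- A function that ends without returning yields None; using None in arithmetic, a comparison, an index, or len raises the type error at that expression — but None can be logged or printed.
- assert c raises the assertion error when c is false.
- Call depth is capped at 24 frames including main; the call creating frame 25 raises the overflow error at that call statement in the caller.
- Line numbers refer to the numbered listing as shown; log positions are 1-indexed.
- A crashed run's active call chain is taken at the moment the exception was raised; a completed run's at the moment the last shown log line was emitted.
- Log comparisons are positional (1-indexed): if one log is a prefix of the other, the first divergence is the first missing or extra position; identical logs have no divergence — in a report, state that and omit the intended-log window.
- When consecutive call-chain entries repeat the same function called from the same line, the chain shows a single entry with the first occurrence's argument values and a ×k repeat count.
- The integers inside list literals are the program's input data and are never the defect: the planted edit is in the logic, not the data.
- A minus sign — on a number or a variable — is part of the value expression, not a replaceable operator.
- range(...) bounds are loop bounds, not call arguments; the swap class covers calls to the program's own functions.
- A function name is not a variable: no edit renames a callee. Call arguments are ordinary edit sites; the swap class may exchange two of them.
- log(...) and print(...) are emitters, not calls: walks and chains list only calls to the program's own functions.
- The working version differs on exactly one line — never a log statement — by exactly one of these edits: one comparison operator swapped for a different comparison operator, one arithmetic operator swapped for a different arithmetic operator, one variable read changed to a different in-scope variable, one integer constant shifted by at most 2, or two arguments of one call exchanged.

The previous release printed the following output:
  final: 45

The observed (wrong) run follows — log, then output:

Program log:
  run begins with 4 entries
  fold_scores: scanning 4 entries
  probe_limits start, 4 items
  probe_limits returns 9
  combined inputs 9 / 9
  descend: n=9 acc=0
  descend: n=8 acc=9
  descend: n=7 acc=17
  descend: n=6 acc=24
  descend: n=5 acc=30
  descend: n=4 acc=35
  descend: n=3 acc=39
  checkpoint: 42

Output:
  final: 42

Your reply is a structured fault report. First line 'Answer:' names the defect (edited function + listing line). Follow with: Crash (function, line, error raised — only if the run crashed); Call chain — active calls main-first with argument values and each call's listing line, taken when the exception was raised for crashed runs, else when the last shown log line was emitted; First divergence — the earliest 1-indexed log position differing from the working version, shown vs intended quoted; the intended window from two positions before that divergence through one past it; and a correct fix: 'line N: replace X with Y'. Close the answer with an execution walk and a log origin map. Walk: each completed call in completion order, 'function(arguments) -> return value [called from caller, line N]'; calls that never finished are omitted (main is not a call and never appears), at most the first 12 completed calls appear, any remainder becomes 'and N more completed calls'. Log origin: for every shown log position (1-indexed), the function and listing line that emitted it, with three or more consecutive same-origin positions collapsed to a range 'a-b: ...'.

Answer: the defect is in collect_span at line 2.
Core observation: Everything matches until log position 13, which reads 'checkpoint: 42' in place of 'descend: n=2 acc=42'.
Call chain: main.
First divergence: at position 13 the run shows 'checkpoint: 42' where the working version logs 'descend: n=2 acc=42'.
Intended log window:
  11: descend: n=4 acc=35
  12: descend: n=3 acc=39
  13: descend: n=2 acc=42
  14: descend: n=1 acc=44
Execution walk:
  probe_limits([8, 9, 3, 1]) -> 9  [called from fold_scores, line 18]
  collect_span(2, 42) -> 42  [called from collect_span, line 5]
  collect_span(3, 39) -> 42  [called from collect_span, line 5]
  collect_span(4, 35) -> 42  [called from collect_span, line 5]
  collect_span(5, 30) -> 42  [called from collect_span, line 5]
  collect_span(6, 24) -> 42  [called from collect_span, line 5]
  collect_span(7, 17) -> 42  [called from collect_span, line 5]
  collect_span(8, 9) -> 42  [called from collect_span, line 5]
  collect_span(9, 0) -> 42  [called from fold_scores, line 21]
  fold_scores([8, 9, 3, 1]) -> 42  [called from main, line 27]
Log origins:
  1 — main, line 26
  2 — fold_scores, line 17
  3 — probe_limits, line 8
  4 — probe_limits, line 13
  5 — fold_scores, line 20
  6-12 — collect_span, line 4
  13 — main, line 28
A correct fix: line 2: replace `2` with `0`.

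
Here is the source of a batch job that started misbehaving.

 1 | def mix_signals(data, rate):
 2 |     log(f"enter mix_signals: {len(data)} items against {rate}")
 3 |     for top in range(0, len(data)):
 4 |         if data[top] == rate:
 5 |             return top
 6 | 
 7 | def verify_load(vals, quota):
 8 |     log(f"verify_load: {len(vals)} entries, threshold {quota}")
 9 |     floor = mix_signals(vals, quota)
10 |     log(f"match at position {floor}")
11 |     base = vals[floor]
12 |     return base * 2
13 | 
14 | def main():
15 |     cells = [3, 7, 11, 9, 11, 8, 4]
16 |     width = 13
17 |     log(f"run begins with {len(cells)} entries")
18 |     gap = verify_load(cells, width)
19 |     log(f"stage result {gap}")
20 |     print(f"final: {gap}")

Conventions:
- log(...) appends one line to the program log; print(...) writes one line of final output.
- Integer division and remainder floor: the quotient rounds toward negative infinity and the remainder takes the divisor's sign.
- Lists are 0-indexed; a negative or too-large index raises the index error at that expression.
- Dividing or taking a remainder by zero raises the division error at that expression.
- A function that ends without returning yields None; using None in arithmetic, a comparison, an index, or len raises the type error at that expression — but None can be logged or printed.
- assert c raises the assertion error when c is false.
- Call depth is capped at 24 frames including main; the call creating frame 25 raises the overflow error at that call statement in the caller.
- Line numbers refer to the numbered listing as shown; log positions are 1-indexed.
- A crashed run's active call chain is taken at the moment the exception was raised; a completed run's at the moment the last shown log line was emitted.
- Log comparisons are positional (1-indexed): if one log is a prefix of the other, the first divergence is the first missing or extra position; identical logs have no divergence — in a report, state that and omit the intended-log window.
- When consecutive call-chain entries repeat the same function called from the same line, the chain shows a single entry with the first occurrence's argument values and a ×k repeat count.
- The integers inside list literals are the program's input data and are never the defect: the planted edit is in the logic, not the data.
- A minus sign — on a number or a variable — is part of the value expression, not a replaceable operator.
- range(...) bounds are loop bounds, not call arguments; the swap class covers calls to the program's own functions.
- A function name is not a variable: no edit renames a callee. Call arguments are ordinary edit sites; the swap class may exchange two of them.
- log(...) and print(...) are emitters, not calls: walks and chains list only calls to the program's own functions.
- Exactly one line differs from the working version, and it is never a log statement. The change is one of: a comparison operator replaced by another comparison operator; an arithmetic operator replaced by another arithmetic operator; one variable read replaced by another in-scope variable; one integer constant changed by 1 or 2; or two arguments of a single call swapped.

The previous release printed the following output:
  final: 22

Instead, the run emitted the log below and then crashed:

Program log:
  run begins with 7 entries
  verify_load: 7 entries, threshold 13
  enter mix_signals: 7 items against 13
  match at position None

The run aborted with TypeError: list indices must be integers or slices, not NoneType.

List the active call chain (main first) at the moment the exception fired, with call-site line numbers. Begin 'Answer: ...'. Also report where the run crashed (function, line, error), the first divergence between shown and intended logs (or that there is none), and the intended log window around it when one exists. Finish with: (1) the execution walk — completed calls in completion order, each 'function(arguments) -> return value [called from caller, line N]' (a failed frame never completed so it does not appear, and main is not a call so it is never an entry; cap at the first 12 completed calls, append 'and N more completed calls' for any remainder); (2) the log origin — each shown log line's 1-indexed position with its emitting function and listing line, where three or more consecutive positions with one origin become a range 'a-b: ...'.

Answer: main -> verify_load (called at line 18).
The tell: Log line 2 is where behavior first shows: 'verify_load: 7 entries, threshold 13' appears instead of 'verify_load: 7 entries, threshold 11'.
Crash: verify_load, line 11, TypeError.
First divergence: position 2; shown 'verify_load: 7 entries, threshold 13' vs intended 'verify_load: 7 entries, threshold 11'.
Intended log window:
  1: run begins with 7 entries
  2: verify_load: 7 entries, threshold 11
  3: enter mix_signals: 7 items against 11
Execution walk:
  mix_signals([3, 7, 11, 9, 11, 8, 4], 13) -> None  [called from verify_load, line 9]
Origin of each log line:
  1 — main, line 17
  2 — verify_load, line 8
  3 — mix_signals, line 2
  4 — verify_load, line 10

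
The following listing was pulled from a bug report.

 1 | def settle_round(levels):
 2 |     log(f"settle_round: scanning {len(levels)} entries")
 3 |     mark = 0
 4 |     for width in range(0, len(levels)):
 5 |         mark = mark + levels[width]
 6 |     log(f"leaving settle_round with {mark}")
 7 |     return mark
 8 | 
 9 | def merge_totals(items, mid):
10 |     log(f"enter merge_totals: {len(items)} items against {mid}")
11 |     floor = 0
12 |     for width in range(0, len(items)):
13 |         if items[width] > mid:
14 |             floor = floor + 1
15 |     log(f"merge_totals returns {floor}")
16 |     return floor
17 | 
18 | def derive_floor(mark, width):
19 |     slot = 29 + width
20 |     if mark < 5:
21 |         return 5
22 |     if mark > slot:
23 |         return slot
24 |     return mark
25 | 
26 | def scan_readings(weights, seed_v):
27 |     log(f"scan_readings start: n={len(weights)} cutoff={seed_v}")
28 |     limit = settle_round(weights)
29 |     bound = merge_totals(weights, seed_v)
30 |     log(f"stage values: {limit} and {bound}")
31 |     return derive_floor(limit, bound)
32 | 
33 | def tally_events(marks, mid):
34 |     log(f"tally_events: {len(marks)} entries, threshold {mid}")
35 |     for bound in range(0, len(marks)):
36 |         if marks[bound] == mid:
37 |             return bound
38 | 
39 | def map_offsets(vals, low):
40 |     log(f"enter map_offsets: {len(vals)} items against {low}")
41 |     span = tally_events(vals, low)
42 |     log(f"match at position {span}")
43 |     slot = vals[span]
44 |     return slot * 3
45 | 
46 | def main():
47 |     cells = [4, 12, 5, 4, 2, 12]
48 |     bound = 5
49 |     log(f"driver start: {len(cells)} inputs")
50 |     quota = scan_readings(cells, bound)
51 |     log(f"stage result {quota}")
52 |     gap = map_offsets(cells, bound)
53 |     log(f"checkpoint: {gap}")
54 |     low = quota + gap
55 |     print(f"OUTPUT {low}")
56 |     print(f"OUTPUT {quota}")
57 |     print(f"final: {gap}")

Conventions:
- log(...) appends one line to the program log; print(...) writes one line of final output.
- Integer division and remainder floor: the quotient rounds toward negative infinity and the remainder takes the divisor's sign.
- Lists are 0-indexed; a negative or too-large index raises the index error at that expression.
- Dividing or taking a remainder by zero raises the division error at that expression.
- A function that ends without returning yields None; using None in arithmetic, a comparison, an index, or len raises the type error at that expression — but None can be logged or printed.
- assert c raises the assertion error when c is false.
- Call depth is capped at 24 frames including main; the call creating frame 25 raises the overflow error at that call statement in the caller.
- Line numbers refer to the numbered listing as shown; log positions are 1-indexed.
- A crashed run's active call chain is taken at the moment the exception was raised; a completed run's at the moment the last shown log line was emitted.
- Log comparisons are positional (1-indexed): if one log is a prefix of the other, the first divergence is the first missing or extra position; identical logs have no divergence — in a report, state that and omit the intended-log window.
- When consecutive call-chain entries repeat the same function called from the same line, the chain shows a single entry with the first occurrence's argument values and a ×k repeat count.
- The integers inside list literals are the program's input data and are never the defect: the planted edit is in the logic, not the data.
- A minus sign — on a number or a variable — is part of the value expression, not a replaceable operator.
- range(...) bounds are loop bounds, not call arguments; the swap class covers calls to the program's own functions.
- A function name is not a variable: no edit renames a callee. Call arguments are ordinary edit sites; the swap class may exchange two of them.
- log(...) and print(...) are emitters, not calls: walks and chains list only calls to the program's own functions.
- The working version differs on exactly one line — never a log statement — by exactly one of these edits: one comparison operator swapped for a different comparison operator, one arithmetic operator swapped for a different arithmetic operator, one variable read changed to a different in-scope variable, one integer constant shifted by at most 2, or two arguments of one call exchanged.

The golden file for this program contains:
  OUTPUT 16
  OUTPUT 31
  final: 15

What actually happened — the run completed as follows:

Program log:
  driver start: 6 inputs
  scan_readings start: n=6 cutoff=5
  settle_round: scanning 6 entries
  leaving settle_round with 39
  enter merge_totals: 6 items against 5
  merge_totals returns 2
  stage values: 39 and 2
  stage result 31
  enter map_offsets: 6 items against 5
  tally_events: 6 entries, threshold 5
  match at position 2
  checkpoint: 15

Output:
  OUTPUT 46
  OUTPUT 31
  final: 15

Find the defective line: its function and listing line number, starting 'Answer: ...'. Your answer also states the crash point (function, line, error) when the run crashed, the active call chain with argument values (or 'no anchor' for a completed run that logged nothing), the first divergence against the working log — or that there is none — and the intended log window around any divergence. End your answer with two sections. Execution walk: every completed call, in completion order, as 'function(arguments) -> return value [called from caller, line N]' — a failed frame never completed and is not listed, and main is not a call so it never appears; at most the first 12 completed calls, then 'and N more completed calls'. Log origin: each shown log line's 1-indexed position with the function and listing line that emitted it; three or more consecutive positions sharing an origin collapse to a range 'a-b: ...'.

Answer: the defect is in main at line 54.
Core observation: Log streams are identical — the defect surfaces only in the printed output.
Call chain: main.
First divergence: there is none — every log position agrees.
Execution walk:
  settle_round([4, 12, 5, 4, 2, 12]) -> 39  [called from scan_readings, line 28]
  merge_totals([4, 12, 5, 4, 2, 12], 5) -> 2  [called from scan_readings, line 29]
  derive_floor(39, 2) -> 31  [called from scan_readings, line 31]
  scan_readings([4, 12, 5, 4, 2, 12], 5) -> 31  [called from main, line 50]
  tally_events([4, 12, 5, 4, 2, 12], 5) -> 2  [called from map_offsets, line 41]
  map_offsets([4, 12, 5, 4, 2, 12], 5) -> 15  [called from main, line 52]
Log line origins:
  1: logged in main at line 49
  2: logged in scan_readings at line 27
  3: logged in settle_round at line 2
  4: logged in settle_round at line 6
  5: logged in merge_totals at line 10
  6: logged in merge_totals at line 15
  7: logged in scan_readings at line 30
  8: logged in main at line 51
  9: logged in map_offsets at line 40
  10: logged in tally_events at line 34
  11: logged in map_offsets at line 42
  12: logged in main at line 53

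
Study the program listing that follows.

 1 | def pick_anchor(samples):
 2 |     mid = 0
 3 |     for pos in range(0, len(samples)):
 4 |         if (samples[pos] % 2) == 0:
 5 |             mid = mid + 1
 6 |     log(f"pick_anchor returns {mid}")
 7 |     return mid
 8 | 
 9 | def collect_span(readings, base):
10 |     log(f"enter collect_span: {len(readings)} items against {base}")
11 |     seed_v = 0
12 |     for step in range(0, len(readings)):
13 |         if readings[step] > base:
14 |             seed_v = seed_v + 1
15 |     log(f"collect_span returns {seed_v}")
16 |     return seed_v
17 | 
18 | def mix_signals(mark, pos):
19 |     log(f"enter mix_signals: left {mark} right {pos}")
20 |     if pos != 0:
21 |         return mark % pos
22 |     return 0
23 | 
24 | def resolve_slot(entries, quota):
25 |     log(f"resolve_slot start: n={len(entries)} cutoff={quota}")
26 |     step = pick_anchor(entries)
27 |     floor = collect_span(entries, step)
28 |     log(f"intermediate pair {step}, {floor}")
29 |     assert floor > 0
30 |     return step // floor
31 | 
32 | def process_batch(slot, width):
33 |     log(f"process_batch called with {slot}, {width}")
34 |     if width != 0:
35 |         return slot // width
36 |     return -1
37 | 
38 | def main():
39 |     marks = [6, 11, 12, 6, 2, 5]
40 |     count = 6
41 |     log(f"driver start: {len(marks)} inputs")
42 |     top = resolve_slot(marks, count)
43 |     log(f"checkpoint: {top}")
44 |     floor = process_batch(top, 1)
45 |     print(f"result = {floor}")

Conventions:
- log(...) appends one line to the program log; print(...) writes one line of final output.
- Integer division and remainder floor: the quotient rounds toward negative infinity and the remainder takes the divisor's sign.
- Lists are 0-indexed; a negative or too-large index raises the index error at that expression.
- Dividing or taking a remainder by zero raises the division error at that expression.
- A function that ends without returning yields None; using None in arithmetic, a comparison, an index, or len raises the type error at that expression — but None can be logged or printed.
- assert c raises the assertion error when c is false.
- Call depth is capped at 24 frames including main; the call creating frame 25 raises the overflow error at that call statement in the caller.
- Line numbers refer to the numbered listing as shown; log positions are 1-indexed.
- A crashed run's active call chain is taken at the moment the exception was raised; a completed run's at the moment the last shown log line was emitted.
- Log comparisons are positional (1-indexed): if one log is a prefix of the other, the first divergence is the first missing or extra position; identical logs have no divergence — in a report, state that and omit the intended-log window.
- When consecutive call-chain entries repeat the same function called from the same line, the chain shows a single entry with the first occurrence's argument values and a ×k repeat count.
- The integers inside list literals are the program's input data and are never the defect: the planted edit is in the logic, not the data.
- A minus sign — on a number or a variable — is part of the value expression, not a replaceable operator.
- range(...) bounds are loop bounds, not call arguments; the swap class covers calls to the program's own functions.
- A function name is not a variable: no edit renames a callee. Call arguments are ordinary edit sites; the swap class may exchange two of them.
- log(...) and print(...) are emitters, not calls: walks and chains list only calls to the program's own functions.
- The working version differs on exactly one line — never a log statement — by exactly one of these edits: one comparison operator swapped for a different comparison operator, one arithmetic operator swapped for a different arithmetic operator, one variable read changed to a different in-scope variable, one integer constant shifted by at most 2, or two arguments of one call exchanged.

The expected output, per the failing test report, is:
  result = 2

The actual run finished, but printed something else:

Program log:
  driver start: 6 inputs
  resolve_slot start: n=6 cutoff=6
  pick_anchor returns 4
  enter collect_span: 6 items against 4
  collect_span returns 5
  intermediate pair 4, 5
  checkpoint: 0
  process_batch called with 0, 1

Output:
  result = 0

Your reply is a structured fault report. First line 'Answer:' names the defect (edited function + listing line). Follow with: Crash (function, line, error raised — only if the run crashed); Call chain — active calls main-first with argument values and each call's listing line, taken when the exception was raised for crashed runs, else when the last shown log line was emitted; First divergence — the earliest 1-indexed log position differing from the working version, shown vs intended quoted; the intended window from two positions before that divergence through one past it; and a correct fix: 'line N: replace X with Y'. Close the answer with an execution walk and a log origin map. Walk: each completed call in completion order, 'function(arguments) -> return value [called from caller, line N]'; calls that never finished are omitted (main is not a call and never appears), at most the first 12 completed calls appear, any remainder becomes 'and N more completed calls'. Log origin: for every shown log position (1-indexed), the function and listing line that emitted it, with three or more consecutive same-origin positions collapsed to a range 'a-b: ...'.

Answer: the defect is in resolve_slot at line 27.
Key observation: At log position 4 the runs split — shown 'enter collect_span: 6 items against 4', but the working version logs 'enter collect_span: 6 items against 6'.
Call chain: main -> process_batch(0, 1) (called at line 44).
First divergence: at position 4 the run shows 'enter collect_span: 6 items against 4' where the working version logs 'enter collect_span: 6 items against 6'.
Intended log window:
  2: resolve_slot start: n=6 cutoff=6
  3: pick_anchor returns 4
  4: enter collect_span: 6 items against 6
  5: collect_span returns 2
Execution walk:
  pick_anchor([6, 11, 12, 6, 2, 5]) -> 4  [called from resolve_slot, line 26]
  collect_span([6, 11, 12, 6, 2, 5], 4) -> 5  [called from resolve_slot, line 27]
  resolve_slot([6, 11, 12, 6, 2, 5], 6) -> 0  [called from main, line 42]
  process_batch(0, 1) -> 0  [called from main, line 44]
Log origin:
  1: from main, line 41
  2: from resolve_slot, line 25
  3: from pick_anchor, line 6
  4: from collect_span, line 10
  5: from collect_span, line 15
  6: from resolve_slot, line 28
  7: from main, line 43
  8: from process_batch, line 33
A correct fix: line 27: replace `step` with `quota`.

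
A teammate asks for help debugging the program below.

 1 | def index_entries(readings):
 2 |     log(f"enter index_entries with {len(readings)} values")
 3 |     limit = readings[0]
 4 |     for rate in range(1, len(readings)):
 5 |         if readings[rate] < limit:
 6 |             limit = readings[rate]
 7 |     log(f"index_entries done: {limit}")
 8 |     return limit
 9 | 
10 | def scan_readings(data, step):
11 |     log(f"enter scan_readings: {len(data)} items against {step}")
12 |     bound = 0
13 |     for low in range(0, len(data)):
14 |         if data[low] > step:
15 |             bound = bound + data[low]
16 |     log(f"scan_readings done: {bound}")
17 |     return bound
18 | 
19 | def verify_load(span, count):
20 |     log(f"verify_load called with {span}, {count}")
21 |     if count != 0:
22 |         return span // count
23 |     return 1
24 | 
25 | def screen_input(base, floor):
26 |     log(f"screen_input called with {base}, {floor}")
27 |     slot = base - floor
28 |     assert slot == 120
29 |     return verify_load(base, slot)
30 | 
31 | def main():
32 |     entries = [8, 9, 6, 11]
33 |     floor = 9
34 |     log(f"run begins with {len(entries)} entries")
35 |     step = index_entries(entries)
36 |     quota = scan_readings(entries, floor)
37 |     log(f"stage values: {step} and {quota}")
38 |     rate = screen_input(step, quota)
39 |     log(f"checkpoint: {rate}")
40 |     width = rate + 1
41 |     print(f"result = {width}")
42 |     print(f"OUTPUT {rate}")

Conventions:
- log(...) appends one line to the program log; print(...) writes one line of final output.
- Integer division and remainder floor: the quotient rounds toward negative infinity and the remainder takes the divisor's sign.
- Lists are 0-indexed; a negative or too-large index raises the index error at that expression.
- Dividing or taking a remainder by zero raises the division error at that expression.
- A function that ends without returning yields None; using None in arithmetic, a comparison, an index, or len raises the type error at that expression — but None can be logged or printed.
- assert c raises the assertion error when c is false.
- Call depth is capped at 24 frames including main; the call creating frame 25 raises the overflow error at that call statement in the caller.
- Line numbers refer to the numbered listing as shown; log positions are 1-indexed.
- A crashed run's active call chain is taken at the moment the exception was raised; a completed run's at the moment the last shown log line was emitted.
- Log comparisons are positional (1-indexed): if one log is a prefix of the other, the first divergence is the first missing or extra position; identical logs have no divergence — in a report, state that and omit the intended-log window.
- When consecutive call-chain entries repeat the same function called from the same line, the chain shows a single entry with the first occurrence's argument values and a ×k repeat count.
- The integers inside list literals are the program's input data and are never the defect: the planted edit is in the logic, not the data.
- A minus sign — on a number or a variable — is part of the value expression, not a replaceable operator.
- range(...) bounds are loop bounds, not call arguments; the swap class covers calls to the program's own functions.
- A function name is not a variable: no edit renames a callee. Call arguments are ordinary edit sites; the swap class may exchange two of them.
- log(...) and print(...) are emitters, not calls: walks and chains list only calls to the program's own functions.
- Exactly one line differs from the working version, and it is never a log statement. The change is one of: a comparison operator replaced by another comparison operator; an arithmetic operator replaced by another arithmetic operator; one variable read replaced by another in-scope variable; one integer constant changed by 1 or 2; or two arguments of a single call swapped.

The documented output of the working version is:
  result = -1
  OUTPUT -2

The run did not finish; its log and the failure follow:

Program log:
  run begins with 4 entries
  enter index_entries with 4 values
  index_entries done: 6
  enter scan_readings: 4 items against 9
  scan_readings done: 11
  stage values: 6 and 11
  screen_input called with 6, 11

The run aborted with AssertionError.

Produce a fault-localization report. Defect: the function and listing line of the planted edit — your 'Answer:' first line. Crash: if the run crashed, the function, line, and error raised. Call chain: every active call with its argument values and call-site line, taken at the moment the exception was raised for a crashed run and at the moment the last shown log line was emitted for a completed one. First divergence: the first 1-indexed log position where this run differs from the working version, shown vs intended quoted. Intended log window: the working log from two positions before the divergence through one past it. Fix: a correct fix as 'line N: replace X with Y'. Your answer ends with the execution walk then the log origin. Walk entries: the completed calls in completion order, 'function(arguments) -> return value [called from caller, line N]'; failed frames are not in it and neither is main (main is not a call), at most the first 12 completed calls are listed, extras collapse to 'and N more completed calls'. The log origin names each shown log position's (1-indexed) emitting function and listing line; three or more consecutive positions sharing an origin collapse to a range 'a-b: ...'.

Answer: the defect is in screen_input at line 28.
Key fact: The log ends early — 7 lines, where the working version next logs 'verify_load called with 6, -5'.
Crash: screen_input, line 28, AssertionError.
Call chain: main -> screen_input(6, 11) (called at line 38).
First divergence: position 8; the shown log stops at 7 lines while the working version next logs 'verify_load called with 6, -5'.
Intended log window:
  6: stage values: 6 and 11
  7: screen_input called with 6, 11
  8: verify_load called with 6, -5
  9: checkpoint: -2
Execution walk:
  index_entries([8, 9, 6, 11]) -> 6  [called from main, line 35]
  scan_readings([8, 9, 6, 11], 9) -> 11  [called from main, line 36]
Log origins:
  1 — main, line 34
  2 — index_entries, line 2
  3 — index_entries, line 7
  4 — scan_readings, line 11
  5 — scan_readings, line 16
  6 — main, line 37
  7 — screen_input, line 26
A correct fix: line 28: replace `==` with `<=`.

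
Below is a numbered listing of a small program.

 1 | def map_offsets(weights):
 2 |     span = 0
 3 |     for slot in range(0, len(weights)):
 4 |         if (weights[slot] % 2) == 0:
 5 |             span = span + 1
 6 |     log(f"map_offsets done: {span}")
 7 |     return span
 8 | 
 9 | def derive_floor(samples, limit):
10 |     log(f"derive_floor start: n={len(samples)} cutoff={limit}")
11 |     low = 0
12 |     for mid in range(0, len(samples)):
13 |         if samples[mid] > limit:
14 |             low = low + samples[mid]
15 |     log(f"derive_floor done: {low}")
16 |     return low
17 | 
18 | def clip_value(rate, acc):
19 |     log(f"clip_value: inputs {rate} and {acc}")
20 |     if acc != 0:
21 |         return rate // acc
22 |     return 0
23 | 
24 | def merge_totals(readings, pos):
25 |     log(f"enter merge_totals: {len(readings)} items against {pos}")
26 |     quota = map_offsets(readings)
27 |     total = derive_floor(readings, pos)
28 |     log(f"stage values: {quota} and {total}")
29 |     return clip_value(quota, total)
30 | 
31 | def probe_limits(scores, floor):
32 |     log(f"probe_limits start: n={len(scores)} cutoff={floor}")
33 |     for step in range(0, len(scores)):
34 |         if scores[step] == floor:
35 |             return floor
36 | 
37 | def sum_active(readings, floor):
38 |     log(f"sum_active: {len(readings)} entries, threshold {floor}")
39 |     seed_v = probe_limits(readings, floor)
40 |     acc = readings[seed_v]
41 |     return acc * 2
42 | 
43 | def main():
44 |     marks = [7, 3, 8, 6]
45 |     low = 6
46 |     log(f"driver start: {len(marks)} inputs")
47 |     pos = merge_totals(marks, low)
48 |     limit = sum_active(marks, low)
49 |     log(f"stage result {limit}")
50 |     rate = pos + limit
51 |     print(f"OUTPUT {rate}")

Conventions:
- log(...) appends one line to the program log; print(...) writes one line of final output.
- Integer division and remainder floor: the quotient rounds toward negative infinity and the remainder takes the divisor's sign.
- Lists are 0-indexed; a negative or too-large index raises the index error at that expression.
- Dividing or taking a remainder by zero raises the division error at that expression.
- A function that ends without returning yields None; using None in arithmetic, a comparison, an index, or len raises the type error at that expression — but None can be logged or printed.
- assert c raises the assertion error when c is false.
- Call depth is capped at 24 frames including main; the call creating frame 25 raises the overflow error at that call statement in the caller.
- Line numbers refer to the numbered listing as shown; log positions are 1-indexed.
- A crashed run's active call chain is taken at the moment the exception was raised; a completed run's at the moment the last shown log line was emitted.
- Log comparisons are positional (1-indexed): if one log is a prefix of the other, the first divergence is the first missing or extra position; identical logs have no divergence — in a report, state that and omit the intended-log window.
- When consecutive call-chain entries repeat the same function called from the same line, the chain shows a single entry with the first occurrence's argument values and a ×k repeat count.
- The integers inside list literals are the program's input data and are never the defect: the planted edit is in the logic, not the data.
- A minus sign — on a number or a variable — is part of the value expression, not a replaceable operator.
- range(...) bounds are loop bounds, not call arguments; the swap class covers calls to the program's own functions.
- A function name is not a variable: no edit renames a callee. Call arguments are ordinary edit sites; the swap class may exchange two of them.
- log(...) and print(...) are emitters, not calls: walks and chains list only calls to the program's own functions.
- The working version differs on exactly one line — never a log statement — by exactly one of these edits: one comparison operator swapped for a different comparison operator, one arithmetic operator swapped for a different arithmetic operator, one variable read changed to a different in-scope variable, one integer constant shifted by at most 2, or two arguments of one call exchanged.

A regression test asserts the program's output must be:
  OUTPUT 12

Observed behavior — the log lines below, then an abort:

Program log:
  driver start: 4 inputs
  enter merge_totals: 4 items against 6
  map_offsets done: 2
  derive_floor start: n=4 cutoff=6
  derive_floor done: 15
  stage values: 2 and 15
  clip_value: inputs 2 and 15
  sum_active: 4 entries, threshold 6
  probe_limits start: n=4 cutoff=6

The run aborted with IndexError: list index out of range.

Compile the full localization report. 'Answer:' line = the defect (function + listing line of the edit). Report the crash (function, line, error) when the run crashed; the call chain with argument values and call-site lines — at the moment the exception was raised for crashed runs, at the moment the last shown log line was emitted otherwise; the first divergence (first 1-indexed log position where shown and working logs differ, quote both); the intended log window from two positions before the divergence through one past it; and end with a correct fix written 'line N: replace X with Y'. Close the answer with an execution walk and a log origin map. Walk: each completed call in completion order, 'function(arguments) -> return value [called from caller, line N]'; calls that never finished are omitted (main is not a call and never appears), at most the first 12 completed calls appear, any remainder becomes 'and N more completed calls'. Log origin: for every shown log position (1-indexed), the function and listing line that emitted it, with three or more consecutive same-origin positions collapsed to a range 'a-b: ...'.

Answer: the defect is in probe_limits at line 35.
The tell: The log ends early — 9 lines, where the working version next logs 'stage result 12'.
Crash: sum_active, line 40, IndexError.
Call chain: main -> sum_active([7, 3, 8, 6], 6) (called at line 48).
First divergence: position 10 — after 9 matching lines the faulty run goes silent; intended next line 'stage result 12'.
Intended log window:
  8: sum_active: 4 entries, threshold 6
  9: probe_limits start: n=4 cutoff=6
  10: stage result 12
Execution walk:
  map_offsets([7, 3, 8, 6]) -> 2  [called from merge_totals, line 26]
  derive_floor([7, 3, 8, 6], 6) -> 15  [called from merge_totals, line 27]
  clip_value(2, 15) -> 0  [called from merge_totals, line 29]
  merge_totals([7, 3, 8, 6], 6) -> 0  [called from main, line 47]
  probe_limits([7, 3, 8, 6], 6) -> 6  [called from sum_active, line 39]
Log origins:
  1: logged in main at line 46
  2: logged in merge_totals at line 25
  3: logged in map_offsets at line 6
  4: logged in derive_floor at line 10
  5: logged in derive_floor at line 15
  6: logged in merge_totals at line 28
  7: logged in clip_value at line 19
  8: logged in sum_active at line 38
  9: logged in probe_limits at line 32
A correct fix: line 35: replace `floor` with `step`.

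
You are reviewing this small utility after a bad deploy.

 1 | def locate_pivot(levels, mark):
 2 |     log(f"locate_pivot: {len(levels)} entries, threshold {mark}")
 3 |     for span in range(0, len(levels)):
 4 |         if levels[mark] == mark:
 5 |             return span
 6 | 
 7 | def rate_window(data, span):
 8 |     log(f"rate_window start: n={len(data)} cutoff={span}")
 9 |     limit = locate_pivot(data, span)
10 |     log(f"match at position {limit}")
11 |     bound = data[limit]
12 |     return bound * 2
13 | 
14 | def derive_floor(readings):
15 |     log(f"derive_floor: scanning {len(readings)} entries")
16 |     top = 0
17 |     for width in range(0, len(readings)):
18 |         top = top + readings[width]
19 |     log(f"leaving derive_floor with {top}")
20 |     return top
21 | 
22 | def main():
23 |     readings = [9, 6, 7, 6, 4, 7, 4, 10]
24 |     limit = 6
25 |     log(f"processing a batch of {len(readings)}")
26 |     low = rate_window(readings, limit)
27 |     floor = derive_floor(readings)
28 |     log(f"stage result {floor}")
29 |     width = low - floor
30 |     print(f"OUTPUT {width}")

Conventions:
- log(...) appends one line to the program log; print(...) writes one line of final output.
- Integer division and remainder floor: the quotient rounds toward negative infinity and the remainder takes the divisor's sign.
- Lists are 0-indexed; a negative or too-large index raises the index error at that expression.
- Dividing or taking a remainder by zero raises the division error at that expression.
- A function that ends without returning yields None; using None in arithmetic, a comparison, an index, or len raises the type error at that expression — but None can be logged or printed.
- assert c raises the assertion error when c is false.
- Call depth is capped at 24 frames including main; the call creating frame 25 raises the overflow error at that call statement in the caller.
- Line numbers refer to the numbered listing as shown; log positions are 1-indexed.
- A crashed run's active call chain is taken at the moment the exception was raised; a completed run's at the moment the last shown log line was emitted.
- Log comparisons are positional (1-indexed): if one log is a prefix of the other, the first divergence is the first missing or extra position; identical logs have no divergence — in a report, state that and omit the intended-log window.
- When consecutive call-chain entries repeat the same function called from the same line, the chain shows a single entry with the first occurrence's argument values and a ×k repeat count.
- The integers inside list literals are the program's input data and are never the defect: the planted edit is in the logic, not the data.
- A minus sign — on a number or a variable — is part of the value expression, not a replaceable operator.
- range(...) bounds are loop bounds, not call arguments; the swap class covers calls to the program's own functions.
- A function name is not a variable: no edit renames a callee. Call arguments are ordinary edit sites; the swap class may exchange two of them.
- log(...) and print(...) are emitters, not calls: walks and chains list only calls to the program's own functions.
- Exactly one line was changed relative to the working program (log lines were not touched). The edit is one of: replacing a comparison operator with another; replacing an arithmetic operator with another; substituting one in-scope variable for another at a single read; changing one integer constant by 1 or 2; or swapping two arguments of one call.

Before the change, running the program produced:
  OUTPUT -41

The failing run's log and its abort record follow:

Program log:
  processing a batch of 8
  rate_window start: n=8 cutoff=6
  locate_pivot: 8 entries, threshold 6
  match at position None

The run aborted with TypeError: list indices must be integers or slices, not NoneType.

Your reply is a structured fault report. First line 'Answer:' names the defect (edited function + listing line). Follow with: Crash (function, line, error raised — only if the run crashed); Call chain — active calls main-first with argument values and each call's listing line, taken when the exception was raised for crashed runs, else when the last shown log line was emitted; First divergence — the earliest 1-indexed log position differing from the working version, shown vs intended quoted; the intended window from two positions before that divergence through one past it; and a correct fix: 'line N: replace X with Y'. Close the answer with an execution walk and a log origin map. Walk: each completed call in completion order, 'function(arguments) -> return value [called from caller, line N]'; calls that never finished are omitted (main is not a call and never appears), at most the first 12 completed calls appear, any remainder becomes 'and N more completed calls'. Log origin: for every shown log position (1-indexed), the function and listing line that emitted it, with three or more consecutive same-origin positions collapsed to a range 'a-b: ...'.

Answer: the defect is in locate_pivot at line 4.
Key observation: The log first diverges at position 4: the faulty run prints 'match at position None' where the working version prints 'match at position 1'.
Crash: rate_window, line 11, TypeError.
Call chain: main -> rate_window([9, 6, 7, 6, 4, 7, 4, 10], 6) (called at line 26).
First divergence: position 4; shown 'match at position None' vs intended 'match at position 1'.
Intended log window:
  2: rate_window start: n=8 cutoff=6
  3: locate_pivot: 8 entries, threshold 6
  4: match at position 1
  5: derive_floor: scanning 8 entries
Execution walk:
  locate_pivot([9, 6, 7, 6, 4, 7, 4, 10], 6) -> None  [called from rate_window, line 9]
Log origin:
  1: emitted by main (line 25)
  2: emitted by rate_window (line 8)
  3: emitted by locate_pivot (line 2)
  4: emitted by rate_window (line 10)
A correct fix: line 4: replace `levels[mark]` with `levels[span]`.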